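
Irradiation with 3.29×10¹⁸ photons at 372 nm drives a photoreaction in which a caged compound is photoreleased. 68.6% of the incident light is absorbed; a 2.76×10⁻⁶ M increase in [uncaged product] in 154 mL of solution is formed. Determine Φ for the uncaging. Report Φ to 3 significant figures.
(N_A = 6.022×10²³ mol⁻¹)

Product: (2.76×10⁻⁶ M)(0.154 L) = 4.250×10⁻⁷ mol.
Moles of photons: 3.29×10¹⁸ / 6.022×10²³ = 5.463×10⁻⁶ mol.
Photons absorbed: 0.686 × 5.463×10⁻⁶ = 3.748×10⁻⁶ mol.
Φ = 4.250×10⁻⁷ mol / 3.748×10⁻⁶ mol photons = 0.113.

Φ = 0.113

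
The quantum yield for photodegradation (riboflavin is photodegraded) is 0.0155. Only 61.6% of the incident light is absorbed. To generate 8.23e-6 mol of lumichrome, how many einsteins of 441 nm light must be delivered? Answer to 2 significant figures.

Photons that must be absorbed: 8.23e-6 / 0.0155 = 5.310e-4 mol.
Incident photons needed: 5.310e-4 / 0.616 = 8.620e-4 mol.

8.6e-4 einstein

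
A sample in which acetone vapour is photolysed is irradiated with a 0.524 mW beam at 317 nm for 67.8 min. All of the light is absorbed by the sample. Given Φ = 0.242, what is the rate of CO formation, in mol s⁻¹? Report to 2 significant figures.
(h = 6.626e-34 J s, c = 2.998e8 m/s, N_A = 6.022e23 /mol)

Photon energy at 317 nm: hc/λ = (6.626e-34)(2.998e8)/(317e-9) = 6.266e-19 J.
Energy delivered: (0.524 mW)(4068 s) = 2.132 J.
Photons incident: 2.132 / 6.266e-19 = 3.402e18, i.e. 3.402e18/6.022e23 = 5.649e-6 mol.
Product formed: 0.242 × 5.649e-6 = 1.367e-6 mol.
Rate: 1.367e-6 / 4068 s = 3.4e-10 mol s⁻¹.

3.4e-10 mol s⁻¹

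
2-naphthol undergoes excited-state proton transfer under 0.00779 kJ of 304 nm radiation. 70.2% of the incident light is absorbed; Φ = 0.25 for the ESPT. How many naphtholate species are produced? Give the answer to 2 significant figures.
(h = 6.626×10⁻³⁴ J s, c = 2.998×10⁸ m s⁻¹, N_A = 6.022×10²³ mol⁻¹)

Photon energy at 304 nm: hc/λ = (6.626×10⁻³⁴)(2.998×10⁸)/(304×10⁻⁹) = 6.534×10⁻¹⁹ J.
Incident energy: 0.00779 kJ = 7.79 J.
Photons incident: 7.79 / 6.534×10⁻¹⁹ = 1.192×10¹⁹, i.e. 1.192×10¹⁹/6.022×10²³ = 1.979×10⁻⁵ mol.
Photons absorbed: 0.702 × 1.979×10⁻⁵ = 1.389×10⁻⁵ mol.
Product: Φ × n_abs = 0.25 × 1.389×10⁻⁵ = 3.473×10⁻⁶ mol.
As a count: 3.473×10⁻⁶ × 6.022×10²³ = 2.1×10¹⁸.

2.1×10¹⁸ species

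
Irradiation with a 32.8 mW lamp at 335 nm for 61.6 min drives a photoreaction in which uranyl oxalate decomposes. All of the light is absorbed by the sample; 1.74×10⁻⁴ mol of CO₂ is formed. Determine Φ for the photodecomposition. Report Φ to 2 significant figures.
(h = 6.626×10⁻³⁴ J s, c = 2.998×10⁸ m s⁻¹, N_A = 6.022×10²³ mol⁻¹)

Φ = 0.51

Photon energy at 335 nm: hc/λ = (6.626×10⁻³⁴)(2.998×10⁸)/(335×10⁻⁹) = 5.930×10⁻¹⁹ J.
Energy delivered: (32.8 mW)(3696 s) = 121.2 J.
Photons incident: 121.2 / 5.930×10⁻¹⁹ = 2.044×10²⁰, i.e. 2.044×10²⁰/6.022×10²³ = 3.394×10⁻⁴ mol.
Φ = 1.74×10⁻⁴ mol / 3.394×10⁻⁴ mol photons = 0.51.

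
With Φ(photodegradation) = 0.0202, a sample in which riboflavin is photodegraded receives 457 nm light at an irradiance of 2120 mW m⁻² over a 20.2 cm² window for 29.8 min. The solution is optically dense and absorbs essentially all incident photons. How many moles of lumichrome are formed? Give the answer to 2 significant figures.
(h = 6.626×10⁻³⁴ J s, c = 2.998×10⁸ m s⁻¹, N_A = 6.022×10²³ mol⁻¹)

Photon energy at 457 nm: hc/λ = (6.626×10⁻³⁴)(2.998×10⁸)/(457×10⁻⁹) = 4.347×10⁻¹⁹ J.
Energy delivered: (2120 mW m⁻²)(20.2×10⁻⁴ m²)(1788 s) = 7.657 J.
Photons incident: 7.657 / 4.347×10⁻¹⁹ = 1.761×10¹⁹, i.e. 1.761×10¹⁹/6.022×10²³ = 2.924×10⁻⁵ mol.
Product: Φ × n_abs = 0.0202 × 2.924×10⁻⁵ = 5.906×10⁻⁷ mol.

5.9×10⁻⁷ mol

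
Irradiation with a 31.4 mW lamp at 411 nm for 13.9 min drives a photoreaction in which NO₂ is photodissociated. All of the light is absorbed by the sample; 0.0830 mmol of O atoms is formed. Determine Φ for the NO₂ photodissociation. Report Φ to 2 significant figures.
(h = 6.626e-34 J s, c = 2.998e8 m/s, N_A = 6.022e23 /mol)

Φ = 0.92

Product: 0.0830 mmol = 8.30e-5 mol.
Photon energy at 411 nm: hc/λ = (6.626e-34)(2.998e8)/(411e-9) = 4.833e-19 J.
Energy delivered: (31.4 mW)(834 s) = 26.19 J.
Photons incident: 26.19 / 4.833e-19 = 5.419e19, i.e. 5.419e19/6.022e23 = 8.999e-5 mol.
Φ = 8.30e-5 mol / 8.999e-5 mol photons = 0.92.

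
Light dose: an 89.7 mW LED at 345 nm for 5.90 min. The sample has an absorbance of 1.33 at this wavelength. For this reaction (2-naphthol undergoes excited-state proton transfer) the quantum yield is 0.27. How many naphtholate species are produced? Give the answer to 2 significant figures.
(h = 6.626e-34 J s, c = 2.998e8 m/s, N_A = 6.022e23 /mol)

Photon energy at 345 nm: hc/λ = (6.626e-34)(2.998e8)/(345e-9) = 5.758e-19 J.
Energy delivered: (89.7 mW)(354 s) = 31.75 J.
Photons incident: 31.75 / 5.758e-19 = 5.514e19, i.e. 5.514e19/6.022e23 = 9.156e-5 mol.
Fraction absorbed: 1 − 10^(−1.33) = 0.9532.
Photons absorbed: 0.9532 × 9.156e-5 = 8.727e-5 mol.
Product: Φ × n_abs = 0.27 × 8.727e-5 = 2.356e-5 mol.
As a count: 2.356e-5 × 6.022e23 = 1.4e19.

1.4e19 species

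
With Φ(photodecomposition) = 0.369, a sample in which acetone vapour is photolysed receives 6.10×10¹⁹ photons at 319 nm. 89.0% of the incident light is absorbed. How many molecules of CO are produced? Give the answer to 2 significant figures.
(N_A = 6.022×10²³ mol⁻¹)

Moles of photons: 6.10×10¹⁹ / 6.022×10²³ = 1.013×10⁻⁴ mol.
Photons absorbed: 0.890 × 1.013×10⁻⁴ = 9.016×10⁻⁵ mol.
Product: Φ × n_abs = 0.369 × 9.016×10⁻⁵ = 3.327×10⁻⁵ mol.
As a count: 3.327×10⁻⁵ × 6.022×10²³ = 2.0×10¹⁹.

2.0×10¹⁹ molecules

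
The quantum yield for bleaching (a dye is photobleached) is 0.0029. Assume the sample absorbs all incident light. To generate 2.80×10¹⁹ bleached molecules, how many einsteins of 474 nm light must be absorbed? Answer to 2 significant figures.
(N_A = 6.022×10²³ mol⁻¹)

0.016 einstein

Product: 2.80×10¹⁹ / 6.022×10²³ = 4.650×10⁻⁵ mol.
Photons that must be absorbed: 4.650×10⁻⁵ / 0.0029 = 0.01603 mol.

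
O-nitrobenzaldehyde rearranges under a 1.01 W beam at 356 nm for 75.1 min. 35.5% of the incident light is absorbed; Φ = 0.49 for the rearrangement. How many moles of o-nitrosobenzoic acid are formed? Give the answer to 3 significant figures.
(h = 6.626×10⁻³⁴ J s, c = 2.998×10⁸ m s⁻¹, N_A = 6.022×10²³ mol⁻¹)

0.00236 mol

Photon energy at 356 nm: hc/λ = (6.626×10⁻³⁴)(2.998×10⁸)/(356×10⁻⁹) = 5.580×10⁻¹⁹ J.
Energy delivered: (1.01 W)(4506 s) = 4551 J.
Photons incident: 4551 / 5.580×10⁻¹⁹ = 8.156×10²¹, i.e. 8.156×10²¹/6.022×10²³ = 0.01354 mol.
Photons absorbed: 0.355 × 0.01354 = 0.004807 mol.
Product: Φ × n_abs = 0.49 × 0.004807 = 0.002355 mol.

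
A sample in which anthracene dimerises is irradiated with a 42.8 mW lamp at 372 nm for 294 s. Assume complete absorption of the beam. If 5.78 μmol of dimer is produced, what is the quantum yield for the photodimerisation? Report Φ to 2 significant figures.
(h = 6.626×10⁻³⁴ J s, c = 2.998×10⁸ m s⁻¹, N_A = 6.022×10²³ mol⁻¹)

Φ = 0.15

Product: 5.78 μmol = 5.78×10⁻⁶ mol.
Photon energy at 372 nm: hc/λ = (6.626×10⁻³⁴)(2.998×10⁸)/(372×10⁻⁹) = 5.340×10⁻¹⁹ J.
Energy delivered: (42.8 mW)(294 s) = 12.58 J.
Photons incident: 12.58 / 5.340×10⁻¹⁹ = 2.356×10¹⁹, i.e. 2.356×10¹⁹/6.022×10²³ = 3.912×10⁻⁵ mol.
Φ = 5.78×10⁻⁶ mol / 3.912×10⁻⁵ mol photons = 0.15.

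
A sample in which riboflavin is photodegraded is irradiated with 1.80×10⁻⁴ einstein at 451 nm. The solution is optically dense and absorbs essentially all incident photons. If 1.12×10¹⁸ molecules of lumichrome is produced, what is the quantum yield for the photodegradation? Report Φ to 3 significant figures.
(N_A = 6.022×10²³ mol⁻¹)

Φ = 0.0103

Product: 1.12×10¹⁸ / 6.022×10²³ = 1.860×10⁻⁶ mol.
Φ = 1.860×10⁻⁶ mol / 1.80×10⁻⁴ mol photons = 0.0103.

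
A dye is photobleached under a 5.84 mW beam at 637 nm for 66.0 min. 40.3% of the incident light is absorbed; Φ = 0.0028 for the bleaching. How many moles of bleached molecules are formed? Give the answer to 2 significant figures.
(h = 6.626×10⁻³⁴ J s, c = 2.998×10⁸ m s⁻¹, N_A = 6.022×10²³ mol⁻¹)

1.4×10⁻⁷ mol

Photon energy at 637 nm: hc/λ = (6.626×10⁻³⁴)(2.998×10⁸)/(637×10⁻⁹) = 3.118×10⁻¹⁹ J.
Energy delivered: (5.84 mW)(3960 s) = 23.13 J.
Photons incident: 23.13 / 3.118×10⁻¹⁹ = 7.418×10¹⁹, i.e. 7.418×10¹⁹/6.022×10²³ = 1.232×10⁻⁴ mol.
Photons absorbed: 0.403 × 1.232×10⁻⁴ = 4.965×10⁻⁵ mol.
Product: Φ × n_abs = 0.0028 × 4.965×10⁻⁵ = 1.390×10⁻⁷ mol.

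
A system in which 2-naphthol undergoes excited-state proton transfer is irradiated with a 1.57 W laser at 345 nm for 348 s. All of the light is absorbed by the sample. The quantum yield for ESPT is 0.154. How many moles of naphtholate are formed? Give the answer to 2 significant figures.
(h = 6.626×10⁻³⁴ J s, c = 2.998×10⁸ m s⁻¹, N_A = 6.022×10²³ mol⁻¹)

Photon energy at 345 nm: hc/λ = (6.626×10⁻³⁴)(2.998×10⁸)/(345×10⁻⁹) = 5.758×10⁻¹⁹ J.
Energy delivered: (1.57 W)(348 s) = 546.4 J.
Photons incident: 546.4 / 5.758×10⁻¹⁹ = 9.489×10²⁰, i.e. 9.489×10²⁰/6.022×10²³ = 0.001576 mol.
Product: Φ × n_abs = 0.154 × 0.001576 = 2.427×10⁻⁴ mol.

2.4×10⁻⁴ mol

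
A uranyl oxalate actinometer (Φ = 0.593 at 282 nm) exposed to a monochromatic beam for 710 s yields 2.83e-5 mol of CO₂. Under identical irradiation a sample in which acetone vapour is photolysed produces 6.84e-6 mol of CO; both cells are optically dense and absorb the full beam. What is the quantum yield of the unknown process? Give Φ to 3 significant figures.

Φ = 0.143

Photons absorbed by the actinometer: 2.83e-5 / 0.593 = 4.772e-5 mol.
Φ(unknown) = 6.84e-6 / 4.772e-5 = 0.143.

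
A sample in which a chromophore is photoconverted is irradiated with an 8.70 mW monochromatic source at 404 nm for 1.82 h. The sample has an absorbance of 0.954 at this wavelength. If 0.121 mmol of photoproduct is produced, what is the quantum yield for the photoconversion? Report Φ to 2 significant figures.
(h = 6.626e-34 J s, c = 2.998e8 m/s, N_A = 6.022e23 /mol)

Product: 0.121 mmol = 1.21e-4 mol.
Photon energy at 404 nm: hc/λ = (6.626e-34)(2.998e8)/(404e-9) = 4.917e-19 J.
Energy delivered: (8.70 mW)(6552 s) = 57.00 J.
Photons incident: 57.00 / 4.917e-19 = 1.159e20, i.e. 1.159e20/6.022e23 = 1.925e-4 mol.
Fraction absorbed: 1 − 10^(−0.954) = 0.8888.
Photons absorbed: 0.8888 × 1.925e-4 = 1.711e-4 mol.
Φ = 1.21e-4 mol / 1.711e-4 mol photons = 0.71.

Φ = 0.71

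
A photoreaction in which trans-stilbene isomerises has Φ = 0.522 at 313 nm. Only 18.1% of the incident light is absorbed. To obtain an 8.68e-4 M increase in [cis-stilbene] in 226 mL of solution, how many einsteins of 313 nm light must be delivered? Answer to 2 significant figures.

Product: (8.68e-4 M)(0.226 L) = 1.962e-4 mol.
Photons that must be absorbed: 1.962e-4 / 0.522 = 3.759e-4 mol.
Incident photons needed: 3.759e-4 / 0.181 = 0.002077 mol.

0.0021 einstein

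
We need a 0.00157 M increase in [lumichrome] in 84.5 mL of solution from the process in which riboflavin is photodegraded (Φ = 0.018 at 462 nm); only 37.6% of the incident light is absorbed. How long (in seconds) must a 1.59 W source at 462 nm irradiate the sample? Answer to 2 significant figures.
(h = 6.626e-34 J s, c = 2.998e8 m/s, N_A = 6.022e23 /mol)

t ≈ 3200 s

Product: (0.00157 M)(0.0845 L) = 1.327e-4 mol.
Photons that must be absorbed: 1.327e-4 / 0.018 = 0.007372 mol.
Incident photons needed: 0.007372 / 0.376 = 0.01961 mol.
Photon energy: hc/λ = 4.300e-19 J; per mole, 2.589e5 J mol⁻¹.
Energy required: 0.01961 × 2.589e5 = 5077 J.
Time: 5077 J / 1.59 W = 3200 s.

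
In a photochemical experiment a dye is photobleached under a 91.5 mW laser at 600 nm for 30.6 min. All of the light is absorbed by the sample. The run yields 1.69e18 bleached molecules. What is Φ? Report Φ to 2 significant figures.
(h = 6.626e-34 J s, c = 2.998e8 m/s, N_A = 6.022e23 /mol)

Product: 1.69e18 / 6.022e23 = 2.806e-6 mol.
Photon energy at 600 nm: hc/λ = (6.626e-34)(2.998e8)/(600e-9) = 3.311e-19 J.
Energy delivered: (91.5 mW)(1836 s) = 168.0 J.
Photons incident: 168.0 / 3.311e-19 = 5.074e20, i.e. 5.074e20/6.022e23 = 8.426e-4 mol.
Φ = 2.806e-6 mol / 8.426e-4 mol photons = 0.0033.

Φ = 0.0033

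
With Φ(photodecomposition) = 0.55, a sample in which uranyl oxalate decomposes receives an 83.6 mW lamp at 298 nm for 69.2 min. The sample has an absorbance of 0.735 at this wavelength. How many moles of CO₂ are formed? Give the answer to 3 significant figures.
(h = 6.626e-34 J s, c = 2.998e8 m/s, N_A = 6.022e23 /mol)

Photon energy at 298 nm: hc/λ = (6.626e-34)(2.998e8)/(298e-9) = 6.666e-19 J.
Energy delivered: (83.6 mW)(4152 s) = 347.1 J.
Photons incident: 347.1 / 6.666e-19 = 5.207e20, i.e. 5.207e20/6.022e23 = 8.647e-4 mol.
Fraction absorbed: 1 − 10^(−0.735) = 0.8159.
Photons absorbed: 0.8159 × 8.647e-4 = 7.055e-4 mol.
Product: Φ × n_abs = 0.55 × 7.055e-4 = 3.880e-4 mol.

3.88e-4 mol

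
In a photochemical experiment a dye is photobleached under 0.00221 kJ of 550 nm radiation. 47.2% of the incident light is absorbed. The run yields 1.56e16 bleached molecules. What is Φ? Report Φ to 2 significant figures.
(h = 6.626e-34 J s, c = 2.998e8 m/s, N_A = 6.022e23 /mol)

Φ = 0.0054

Product: 1.56e16 / 6.022e23 = 2.591e-8 mol.
Photon energy at 550 nm: hc/λ = (6.626e-34)(2.998e8)/(550e-9) = 3.612e-19 J.
Incident energy: 0.00221 kJ = 2.21 J.
Photons incident: 2.21 / 3.612e-19 = 6.118e18, i.e. 6.118e18/6.022e23 = 1.016e-5 mol.
Photons absorbed: 0.472 × 1.016e-5 = 4.796e-6 mol.
Φ = 2.591e-8 mol / 4.796e-6 mol photons = 0.0054.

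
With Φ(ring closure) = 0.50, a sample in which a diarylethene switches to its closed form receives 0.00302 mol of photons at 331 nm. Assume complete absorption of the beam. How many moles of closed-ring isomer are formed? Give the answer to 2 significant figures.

0.0015 mol

Product: Φ × n_abs = 0.50 × 0.00302 = 0.001510 mol.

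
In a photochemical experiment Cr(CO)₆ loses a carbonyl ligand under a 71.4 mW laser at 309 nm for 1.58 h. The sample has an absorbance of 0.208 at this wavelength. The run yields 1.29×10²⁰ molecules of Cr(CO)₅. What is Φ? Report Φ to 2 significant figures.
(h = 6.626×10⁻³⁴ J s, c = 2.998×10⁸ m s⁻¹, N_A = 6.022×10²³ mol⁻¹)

Product: 1.29×10²⁰ / 6.022×10²³ = 2.142×10⁻⁴ mol.
Photon energy at 309 nm: hc/λ = (6.626×10⁻³⁴)(2.998×10⁸)/(309×10⁻⁹) = 6.429×10⁻¹⁹ J.
Energy delivered: (71.4 mW)(5688 s) = 406.1 J.
Photons incident: 406.1 / 6.429×10⁻¹⁹ = 6.317×10²⁰, i.e. 6.317×10²⁰/6.022×10²³ = 0.001049 mol.
Fraction absorbed: 1 − 10^(−0.208) = 0.3806.
Photons absorbed: 0.3806 × 0.001049 = 3.992×10⁻⁴ mol.
Φ = 2.142×10⁻⁴ mol / 3.992×10⁻⁴ mol photons = 0.54.

Φ = 0.54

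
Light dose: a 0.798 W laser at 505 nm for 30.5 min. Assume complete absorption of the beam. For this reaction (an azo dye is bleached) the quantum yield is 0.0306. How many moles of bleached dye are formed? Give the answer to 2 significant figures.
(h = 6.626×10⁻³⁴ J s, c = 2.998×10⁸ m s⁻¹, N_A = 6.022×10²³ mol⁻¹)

Photon energy at 505 nm: hc/λ = (6.626×10⁻³⁴)(2.998×10⁸)/(505×10⁻⁹) = 3.934×10⁻¹⁹ J.
Energy delivered: (0.798 W)(1830 s) = 1460 J.
Photons incident: 1460 / 3.934×10⁻¹⁹ = 3.711×10²¹, i.e. 3.711×10²¹/6.022×10²³ = 0.006162 mol.
Product: Φ × n_abs = 0.0306 × 0.006162 = 1.886×10⁻⁴ mol.

1.9×10⁻⁴ mol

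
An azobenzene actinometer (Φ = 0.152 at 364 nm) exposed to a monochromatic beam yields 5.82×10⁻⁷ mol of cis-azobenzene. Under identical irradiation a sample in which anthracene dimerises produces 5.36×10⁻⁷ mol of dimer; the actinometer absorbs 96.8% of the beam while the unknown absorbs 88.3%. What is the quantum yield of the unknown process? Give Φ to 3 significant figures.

Φ = 0.153

Photons absorbed by the actinometer: 5.82×10⁻⁷ / 0.152 = 3.829×10⁻⁶ mol.
Incident flux: 3.829×10⁻⁶ / 0.968 = 3.956×10⁻⁶ einstein.
Absorbed by unknown: 0.883 × 3.956×10⁻⁶ = 3.493×10⁻⁶ mol.
Φ(unknown) = 5.36×10⁻⁷ / 3.493×10⁻⁶ = 0.153.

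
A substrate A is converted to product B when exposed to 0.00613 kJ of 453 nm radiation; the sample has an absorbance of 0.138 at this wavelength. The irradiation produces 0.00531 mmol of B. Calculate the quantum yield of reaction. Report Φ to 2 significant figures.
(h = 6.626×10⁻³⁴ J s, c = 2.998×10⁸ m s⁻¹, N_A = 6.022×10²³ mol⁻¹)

Φ = 0.84

Product: 0.00531 mmol = 5.31×10⁻⁶ mol.
Photon energy at 453 nm: hc/λ = (6.626×10⁻³⁴)(2.998×10⁸)/(453×10⁻⁹) = 4.385×10⁻¹⁹ J.
Incident energy: 0.00613 kJ = 6.13 J.
Photons incident: 6.13 / 4.385×10⁻¹⁹ = 1.398×10¹⁹, i.e. 1.398×10¹⁹/6.022×10²³ = 2.321×10⁻⁵ mol.
Fraction absorbed: 1 − 10^(−0.138) = 0.2722.
Photons absorbed: 0.2722 × 2.321×10⁻⁵ = 6.318×10⁻⁶ mol.
Φ = 5.31×10⁻⁶ mol / 6.318×10⁻⁶ mol photons = 0.84.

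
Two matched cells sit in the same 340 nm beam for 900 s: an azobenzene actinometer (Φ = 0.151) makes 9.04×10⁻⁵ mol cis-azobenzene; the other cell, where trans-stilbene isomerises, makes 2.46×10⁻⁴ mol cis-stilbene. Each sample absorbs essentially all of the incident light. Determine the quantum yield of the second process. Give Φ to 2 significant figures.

Φ = 0.41

Photons absorbed by the actinometer: 9.04×10⁻⁵ / 0.151 = 5.987×10⁻⁴ mol.
Φ(unknown) = 2.46×10⁻⁴ / 5.987×10⁻⁴ = 0.41.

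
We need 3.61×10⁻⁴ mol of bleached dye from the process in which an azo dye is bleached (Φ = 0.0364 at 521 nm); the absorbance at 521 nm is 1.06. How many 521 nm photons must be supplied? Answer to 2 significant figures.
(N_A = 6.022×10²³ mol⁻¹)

6.5×10²¹ photons

Photons that must be absorbed: 3.61×10⁻⁴ / 0.0364 = 0.009918 mol.
Fraction absorbed: 1 − 10^(−1.06) = 0.9129.
Incident photons needed: 0.009918 / 0.9129 = 0.01086 mol.
Photon count: 0.01086 × 6.022×10²³ = 6.5×10²¹.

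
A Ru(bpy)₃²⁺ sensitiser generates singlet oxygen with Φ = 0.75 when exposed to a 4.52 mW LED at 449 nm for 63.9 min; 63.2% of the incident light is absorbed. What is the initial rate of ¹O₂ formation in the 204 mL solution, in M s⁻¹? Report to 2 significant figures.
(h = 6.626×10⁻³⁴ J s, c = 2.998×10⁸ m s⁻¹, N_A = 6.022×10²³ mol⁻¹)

Photon energy at 449 nm: hc/λ = (6.626×10⁻³⁴)(2.998×10⁸)/(449×10⁻⁹) = 4.424×10⁻¹⁹ J.
Energy delivered: (4.52 mW)(3834 s) = 17.33 J.
Photons incident: 17.33 / 4.424×10⁻¹⁹ = 3.917×10¹⁹, i.e. 3.917×10¹⁹/6.022×10²³ = 6.504×10⁻⁵ mol.
Photons absorbed: 0.632 × 6.504×10⁻⁵ = 4.111×10⁻⁵ mol.
Product formed: 0.75 × 4.111×10⁻⁵ = 3.083×10⁻⁵ mol.
Rate: 3.083×10⁻⁵ mol / (3834 s × 0.204 L) = 3.9×10⁻⁸ M s⁻¹.

3.9×10⁻⁸ M s⁻¹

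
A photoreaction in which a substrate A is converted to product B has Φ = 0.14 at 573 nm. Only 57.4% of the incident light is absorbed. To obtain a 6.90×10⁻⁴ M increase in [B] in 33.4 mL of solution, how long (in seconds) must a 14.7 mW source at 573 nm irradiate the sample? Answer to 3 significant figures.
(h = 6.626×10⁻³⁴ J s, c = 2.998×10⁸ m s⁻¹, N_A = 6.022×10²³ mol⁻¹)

Product: (6.90×10⁻⁴ M)(0.0334 L) = 2.305×10⁻⁵ mol.
Photons that must be absorbed: 2.305×10⁻⁵ / 0.14 = 1.646×10⁻⁴ mol.
Incident photons needed: 1.646×10⁻⁴ / 0.574 = 2.868×10⁻⁴ mol.
Photon energy: hc/λ = 3.467×10⁻¹⁹ J; per mole, 2.088×10⁵ J mol⁻¹.
Energy required: 2.868×10⁻⁴ × 2.088×10⁵ = 59.88 J.
Time: 59.88 J / 0.0147 W = 4070 s.

t ≈ 4070 s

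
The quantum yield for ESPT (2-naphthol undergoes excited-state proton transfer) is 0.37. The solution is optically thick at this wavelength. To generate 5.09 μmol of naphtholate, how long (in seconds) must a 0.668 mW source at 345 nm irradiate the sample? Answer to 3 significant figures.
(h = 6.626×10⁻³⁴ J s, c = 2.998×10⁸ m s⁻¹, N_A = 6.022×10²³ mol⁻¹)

Product: 5.09 μmol = 5.09×10⁻⁶ mol.
Photons that must be absorbed: 5.09×10⁻⁶ / 0.37 = 1.376×10⁻⁵ mol.
Photon energy: hc/λ = 5.758×10⁻¹⁹ J; per mole, 3.467×10⁵ J mol⁻¹.
Energy required: 1.376×10⁻⁵ × 3.467×10⁵ = 4.771 J.
Time: 4.771 J / 0.000668 W = 7140 s.

t ≈ 7140 s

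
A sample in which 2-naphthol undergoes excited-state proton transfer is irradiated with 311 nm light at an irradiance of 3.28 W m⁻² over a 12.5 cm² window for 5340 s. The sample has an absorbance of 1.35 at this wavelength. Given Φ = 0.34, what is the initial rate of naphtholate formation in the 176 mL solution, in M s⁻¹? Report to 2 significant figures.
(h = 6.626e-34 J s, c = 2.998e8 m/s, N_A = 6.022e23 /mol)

2.0e-8 M s⁻¹

Photon energy at 311 nm: hc/λ = (6.626e-34)(2.998e8)/(311e-9) = 6.387e-19 J.
Energy delivered: (3.28 W m⁻²)(12.5e-4 m²)(5340 s) = 21.89 J.
Photons incident: 21.89 / 6.387e-19 = 3.427e19, i.e. 3.427e19/6.022e23 = 5.691e-5 mol.
Fraction absorbed: 1 − 10^(−1.35) = 0.9553.
Photons absorbed: 0.9553 × 5.691e-5 = 5.437e-5 mol.
Product formed: 0.34 × 5.437e-5 = 1.849e-5 mol.
Rate: 1.849e-5 mol / (5340 s × 0.176 L) = 2.0e-8 M s⁻¹.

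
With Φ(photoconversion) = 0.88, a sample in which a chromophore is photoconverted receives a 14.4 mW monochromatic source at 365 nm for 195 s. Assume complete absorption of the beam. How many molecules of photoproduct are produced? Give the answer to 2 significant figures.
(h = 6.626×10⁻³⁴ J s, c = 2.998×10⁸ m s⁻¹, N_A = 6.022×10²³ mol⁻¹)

Photon energy at 365 nm: hc/λ = (6.626×10⁻³⁴)(2.998×10⁸)/(365×10⁻⁹) = 5.442×10⁻¹⁹ J.
Energy delivered: (14.4 mW)(195 s) = 2.808 J.
Photons incident: 2.808 / 5.442×10⁻¹⁹ = 5.160×10¹⁸, i.e. 5.160×10¹⁸/6.022×10²³ = 8.569×10⁻⁶ mol.
Product: Φ × n_abs = 0.88 × 8.569×10⁻⁶ = 7.541×10⁻⁶ mol.
As a count: 7.541×10⁻⁶ × 6.022×10²³ = 4.5×10¹⁸.

4.5×10¹⁸ molecules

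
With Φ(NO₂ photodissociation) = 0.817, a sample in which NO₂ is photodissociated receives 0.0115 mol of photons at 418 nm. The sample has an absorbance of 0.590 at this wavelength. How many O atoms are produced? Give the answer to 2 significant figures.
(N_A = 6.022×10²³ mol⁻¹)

4.2×10²¹ atoms

Fraction absorbed: 1 − 10^(−0.590) = 0.7430.
Photons absorbed: 0.7430 × 0.0115 = 0.008545 mol.
Product: Φ × n_abs = 0.817 × 0.008545 = 0.006981 mol.
As a count: 0.006981 × 6.022×10²³ = 4.2×10²¹.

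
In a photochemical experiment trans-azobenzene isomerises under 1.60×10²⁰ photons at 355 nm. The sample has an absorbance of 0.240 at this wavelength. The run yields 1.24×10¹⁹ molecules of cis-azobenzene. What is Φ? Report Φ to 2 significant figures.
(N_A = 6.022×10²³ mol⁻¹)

Product: 1.24×10¹⁹ / 6.022×10²³ = 2.059×10⁻⁵ mol.
Moles of photons: 1.60×10²⁰ / 6.022×10²³ = 2.657×10⁻⁴ mol.
Fraction absorbed: 1 − 10^(−0.240) = 0.4246.
Photons absorbed: 0.4246 × 2.657×10⁻⁴ = 1.128×10⁻⁴ mol.
Φ = 2.059×10⁻⁵ mol / 1.128×10⁻⁴ mol photons = 0.18.

Φ = 0.18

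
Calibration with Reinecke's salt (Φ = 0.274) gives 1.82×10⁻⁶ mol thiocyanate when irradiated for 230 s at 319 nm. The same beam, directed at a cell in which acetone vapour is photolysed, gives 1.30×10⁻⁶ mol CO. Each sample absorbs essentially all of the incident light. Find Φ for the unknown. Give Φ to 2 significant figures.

Φ = 0.20

Photons absorbed by the actinometer: 1.82×10⁻⁶ / 0.274 = 6.642×10⁻⁶ mol.
Φ(unknown) = 1.30×10⁻⁶ / 6.642×10⁻⁶ = 0.20.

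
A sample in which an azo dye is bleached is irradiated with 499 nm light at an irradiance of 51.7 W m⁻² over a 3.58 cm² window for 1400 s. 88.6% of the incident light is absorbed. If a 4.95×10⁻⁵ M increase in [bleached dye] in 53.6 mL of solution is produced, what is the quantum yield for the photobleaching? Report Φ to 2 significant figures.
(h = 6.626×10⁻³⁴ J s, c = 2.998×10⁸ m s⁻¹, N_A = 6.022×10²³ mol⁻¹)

Φ = 0.028

Product: (4.95×10⁻⁵ M)(0.0536 L) = 2.653×10⁻⁶ mol.
Photon energy at 499 nm: hc/λ = (6.626×10⁻³⁴)(2.998×10⁸)/(499×10⁻⁹) = 3.981×10⁻¹⁹ J.
Energy delivered: (51.7 W m⁻²)(3.58×10⁻⁴ m²)(1400 s) = 25.91 J.
Photons incident: 25.91 / 3.981×10⁻¹⁹ = 6.508×10¹⁹, i.e. 6.508×10¹⁹/6.022×10²³ = 1.081×10⁻⁴ mol.
Photons absorbed: 0.886 × 1.081×10⁻⁴ = 9.578×10⁻⁵ mol.
Φ = 2.653×10⁻⁶ mol / 9.578×10⁻⁵ mol photons = 0.028.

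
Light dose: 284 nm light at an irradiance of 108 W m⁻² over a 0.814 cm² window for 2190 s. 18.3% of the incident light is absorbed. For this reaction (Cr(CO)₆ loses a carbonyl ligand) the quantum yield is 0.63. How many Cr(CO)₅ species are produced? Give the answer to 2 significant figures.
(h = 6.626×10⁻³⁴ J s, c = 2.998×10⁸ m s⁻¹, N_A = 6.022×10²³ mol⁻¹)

Photon energy at 284 nm: hc/λ = (6.626×10⁻³⁴)(2.998×10⁸)/(284×10⁻⁹) = 6.995×10⁻¹⁹ J.
Energy delivered: (108 W m⁻²)(0.814×10⁻⁴ m²)(2190 s) = 19.25 J.
Photons incident: 19.25 / 6.995×10⁻¹⁹ = 2.752×10¹⁹, i.e. 2.752×10¹⁹/6.022×10²³ = 4.570×10⁻⁵ mol.
Photons absorbed: 0.183 × 4.570×10⁻⁵ = 8.363×10⁻⁶ mol.
Product: Φ × n_abs = 0.63 × 8.363×10⁻⁶ = 5.269×10⁻⁶ mol.
As a count: 5.269×10⁻⁶ × 6.022×10²³ = 3.2×10¹⁸.

3.2×10¹⁸ species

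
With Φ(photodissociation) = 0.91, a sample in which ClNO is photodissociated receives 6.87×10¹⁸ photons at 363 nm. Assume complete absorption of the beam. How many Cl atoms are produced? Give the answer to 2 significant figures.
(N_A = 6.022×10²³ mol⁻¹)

6.3×10¹⁸ atoms

Moles of photons: 6.87×10¹⁸ / 6.022×10²³ = 1.141×10⁻⁵ mol.
Product: Φ × n_abs = 0.91 × 1.141×10⁻⁵ = 1.038×10⁻⁵ mol.
As a count: 1.038×10⁻⁵ × 6.022×10²³ = 6.3×10¹⁸.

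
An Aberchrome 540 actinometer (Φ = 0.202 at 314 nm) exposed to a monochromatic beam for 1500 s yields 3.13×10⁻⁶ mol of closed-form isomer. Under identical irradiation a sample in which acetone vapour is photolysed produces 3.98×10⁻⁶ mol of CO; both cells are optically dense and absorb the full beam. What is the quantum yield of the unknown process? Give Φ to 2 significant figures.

Φ = 0.26

Photons absorbed by the actinometer: 3.13×10⁻⁶ / 0.202 = 1.550×10⁻⁵ mol.
Φ(unknown) = 3.98×10⁻⁶ / 1.550×10⁻⁵ = 0.26.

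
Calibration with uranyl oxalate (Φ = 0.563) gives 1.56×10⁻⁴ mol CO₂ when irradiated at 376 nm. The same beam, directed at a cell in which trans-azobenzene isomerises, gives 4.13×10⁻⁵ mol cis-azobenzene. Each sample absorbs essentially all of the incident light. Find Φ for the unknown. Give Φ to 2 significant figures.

Φ = 0.15

Photons absorbed by the actinometer: 1.56×10⁻⁴ / 0.563 = 2.771×10⁻⁴ mol.
Φ(unknown) = 4.13×10⁻⁵ / 2.771×10⁻⁴ = 0.15.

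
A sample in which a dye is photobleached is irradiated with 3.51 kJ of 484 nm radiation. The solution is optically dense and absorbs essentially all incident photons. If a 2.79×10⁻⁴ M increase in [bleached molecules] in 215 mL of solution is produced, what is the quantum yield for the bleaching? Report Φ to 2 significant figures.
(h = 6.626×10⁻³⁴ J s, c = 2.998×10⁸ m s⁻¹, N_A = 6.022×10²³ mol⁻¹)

Product: (2.79×10⁻⁴ M)(0.215 L) = 5.999×10⁻⁵ mol.
Photon energy at 484 nm: hc/λ = (6.626×10⁻³⁴)(2.998×10⁸)/(484×10⁻⁹) = 4.104×10⁻¹⁹ J.
Incident energy: 3.51 kJ = 3510 J.
Photons incident: 3510 / 4.104×10⁻¹⁹ = 8.553×10²¹, i.e. 8.553×10²¹/6.022×10²³ = 0.01420 mol.
Φ = 5.999×10⁻⁵ mol / 0.01420 mol photons = 0.0042.

Φ = 0.0042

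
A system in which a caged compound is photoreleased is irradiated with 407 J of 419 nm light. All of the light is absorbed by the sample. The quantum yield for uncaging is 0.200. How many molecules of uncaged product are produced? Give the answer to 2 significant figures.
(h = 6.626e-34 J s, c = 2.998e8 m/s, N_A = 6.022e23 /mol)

Photon energy at 419 nm: hc/λ = (6.626e-34)(2.998e8)/(419e-9) = 4.741e-19 J.
Photons incident: 407 / 4.741e-19 = 8.585e20, i.e. 8.585e20/6.022e23 = 0.001426 mol.
Product: Φ × n_abs = 0.200 × 0.001426 = 2.852e-4 mol.
As a count: 2.852e-4 × 6.022e23 = 1.7e20.

1.7e20 molecules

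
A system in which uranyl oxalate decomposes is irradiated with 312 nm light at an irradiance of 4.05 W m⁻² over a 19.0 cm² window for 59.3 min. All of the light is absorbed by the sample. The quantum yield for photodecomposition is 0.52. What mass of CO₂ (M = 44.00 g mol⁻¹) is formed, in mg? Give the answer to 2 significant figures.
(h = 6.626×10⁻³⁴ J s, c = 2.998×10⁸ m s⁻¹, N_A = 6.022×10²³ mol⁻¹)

Photon energy at 312 nm: hc/λ = (6.626×10⁻³⁴)(2.998×10⁸)/(312×10⁻⁹) = 6.367×10⁻¹⁹ J.
Energy delivered: (4.05 W m⁻²)(19.0×10⁻⁴ m²)(3558 s) = 27.38 J.
Photons incident: 27.38 / 6.367×10⁻¹⁹ = 4.300×10¹⁹, i.e. 4.300×10¹⁹/6.022×10²³ = 7.140×10⁻⁵ mol.
Product: Φ × n_abs = 0.52 × 7.140×10⁻⁵ = 3.713×10⁻⁵ mol.
Mass: 3.713×10⁻⁵ × 44.00 = 0.001634 g = 1.6 mg.

1.6 mg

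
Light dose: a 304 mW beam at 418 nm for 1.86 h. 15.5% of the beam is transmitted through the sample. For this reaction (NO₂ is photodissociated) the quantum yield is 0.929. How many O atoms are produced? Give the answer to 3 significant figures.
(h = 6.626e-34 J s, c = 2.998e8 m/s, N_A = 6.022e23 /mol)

Photon energy at 418 nm: hc/λ = (6.626e-34)(2.998e8)/(418e-9) = 4.752e-19 J.
Energy delivered: (304 mW)(6696 s) = 2036 J.
Photons incident: 2036 / 4.752e-19 = 4.285e21, i.e. 4.285e21/6.022e23 = 0.007116 mol.
Fraction absorbed: 1 − 15.5/100 = 0.8450.
Photons absorbed: 0.8450 × 0.007116 = 0.006013 mol.
Product: Φ × n_abs = 0.929 × 0.006013 = 0.005586 mol.
As a count: 0.005586 × 6.022e23 = 3.36e21.

3.36e21 atoms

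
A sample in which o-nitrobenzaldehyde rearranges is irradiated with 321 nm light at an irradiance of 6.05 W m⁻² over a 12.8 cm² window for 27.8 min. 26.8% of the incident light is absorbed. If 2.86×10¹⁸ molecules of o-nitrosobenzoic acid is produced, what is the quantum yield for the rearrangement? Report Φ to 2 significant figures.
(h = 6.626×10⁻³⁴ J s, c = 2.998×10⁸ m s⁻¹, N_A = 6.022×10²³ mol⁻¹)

Product: 2.86×10¹⁸ / 6.022×10²³ = 4.749×10⁻⁶ mol.
Photon energy at 321 nm: hc/λ = (6.626×10⁻³⁴)(2.998×10⁸)/(321×10⁻⁹) = 6.188×10⁻¹⁹ J.
Energy delivered: (6.05 W m⁻²)(12.8×10⁻⁴ m²)(1668 s) = 12.92 J.
Photons incident: 12.92 / 6.188×10⁻¹⁹ = 2.088×10¹⁹, i.e. 2.088×10¹⁹/6.022×10²³ = 3.467×10⁻⁵ mol.
Photons absorbed: 0.268 × 3.467×10⁻⁵ = 9.292×10⁻⁶ mol.
Φ = 4.749×10⁻⁶ mol / 9.292×10⁻⁶ mol photons = 0.51.

Φ = 0.51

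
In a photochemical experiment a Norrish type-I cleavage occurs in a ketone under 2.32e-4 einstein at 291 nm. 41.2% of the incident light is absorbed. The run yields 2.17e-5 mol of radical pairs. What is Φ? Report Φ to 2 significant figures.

Photons absorbed: 0.412 × 2.32e-4 = 9.558e-5 mol.
Φ = 2.17e-5 mol / 9.558e-5 mol photons = 0.23.

Φ = 0.23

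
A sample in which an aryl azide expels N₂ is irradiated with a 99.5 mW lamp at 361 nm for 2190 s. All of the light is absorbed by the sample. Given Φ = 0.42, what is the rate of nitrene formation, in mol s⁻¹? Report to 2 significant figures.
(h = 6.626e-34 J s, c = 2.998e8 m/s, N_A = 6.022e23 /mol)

1.3e-7 mol s⁻¹

Photon energy at 361 nm: hc/λ = (6.626e-34)(2.998e8)/(361e-9) = 5.503e-19 J.
Energy delivered: (99.5 mW)(2190 s) = 217.9 J.
Photons incident: 217.9 / 5.503e-19 = 3.960e20, i.e. 3.960e20/6.022e23 = 6.576e-4 mol.
Product formed: 0.42 × 6.576e-4 = 2.762e-4 mol.
Rate: 2.762e-4 / 2190 s = 1.3e-7 mol s⁻¹.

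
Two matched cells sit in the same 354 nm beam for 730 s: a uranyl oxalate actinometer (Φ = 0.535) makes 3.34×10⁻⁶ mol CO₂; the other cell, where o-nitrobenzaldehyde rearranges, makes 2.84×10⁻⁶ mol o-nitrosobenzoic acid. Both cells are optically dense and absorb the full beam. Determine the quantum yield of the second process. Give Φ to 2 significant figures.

Photons absorbed by the actinometer: 3.34×10⁻⁶ / 0.535 = 6.243×10⁻⁶ mol.
Φ(unknown) = 2.84×10⁻⁶ / 6.243×10⁻⁶ = 0.45.

Φ = 0.45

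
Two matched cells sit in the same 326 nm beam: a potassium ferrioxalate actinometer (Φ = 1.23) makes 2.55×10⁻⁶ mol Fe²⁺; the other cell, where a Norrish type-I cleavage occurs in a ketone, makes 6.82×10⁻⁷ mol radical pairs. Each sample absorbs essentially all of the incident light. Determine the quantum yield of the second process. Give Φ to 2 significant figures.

Photons absorbed by the actinometer: 2.55×10⁻⁶ / 1.23 = 2.073×10⁻⁶ mol.
Φ(unknown) = 6.82×10⁻⁷ / 2.073×10⁻⁶ = 0.33.

Φ = 0.33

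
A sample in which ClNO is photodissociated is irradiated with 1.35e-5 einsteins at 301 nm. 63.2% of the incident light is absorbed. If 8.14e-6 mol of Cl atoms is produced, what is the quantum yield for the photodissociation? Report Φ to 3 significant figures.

Photons absorbed: 0.632 × 1.35e-5 = 8.532e-6 mol.
Φ = 8.14e-6 mol / 8.532e-6 mol photons = 0.954.

Φ = 0.954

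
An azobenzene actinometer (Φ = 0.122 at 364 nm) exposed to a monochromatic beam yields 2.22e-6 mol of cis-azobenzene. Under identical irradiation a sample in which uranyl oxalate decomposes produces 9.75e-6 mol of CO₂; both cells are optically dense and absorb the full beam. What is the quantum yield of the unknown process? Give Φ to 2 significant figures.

Photons absorbed by the actinometer: 2.22e-6 / 0.122 = 1.820e-5 mol.
Φ(unknown) = 9.75e-6 / 1.820e-5 = 0.54.

Φ = 0.54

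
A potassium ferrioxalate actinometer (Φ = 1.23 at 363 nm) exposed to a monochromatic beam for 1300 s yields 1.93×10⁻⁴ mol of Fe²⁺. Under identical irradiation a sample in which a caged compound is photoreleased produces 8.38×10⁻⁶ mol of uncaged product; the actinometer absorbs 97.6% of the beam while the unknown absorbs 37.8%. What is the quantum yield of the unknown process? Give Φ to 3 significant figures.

Φ = 0.138

Photons absorbed by the actinometer: 1.93×10⁻⁴ / 1.23 = 1.569×10⁻⁴ mol.
Incident flux: 1.569×10⁻⁴ / 0.976 = 1.608×10⁻⁴ einstein.
Absorbed by unknown: 0.378 × 1.608×10⁻⁴ = 6.078×10⁻⁵ mol.
Φ(unknown) = 8.38×10⁻⁶ / 6.078×10⁻⁵ = 0.138.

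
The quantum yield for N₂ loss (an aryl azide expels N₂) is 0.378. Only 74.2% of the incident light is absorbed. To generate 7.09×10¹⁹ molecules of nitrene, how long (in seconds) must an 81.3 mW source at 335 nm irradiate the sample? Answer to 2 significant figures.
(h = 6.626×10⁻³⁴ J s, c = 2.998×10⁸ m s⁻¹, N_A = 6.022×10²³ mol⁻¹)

Product: 7.09×10¹⁹ / 6.022×10²³ = 1.177×10⁻⁴ mol.
Photons that must be absorbed: 1.177×10⁻⁴ / 0.378 = 3.114×10⁻⁴ mol.
Incident photons needed: 3.114×10⁻⁴ / 0.742 = 4.197×10⁻⁴ mol.
Photon energy: hc/λ = 5.930×10⁻¹⁹ J; per mole, 3.571×10⁵ J mol⁻¹.
Energy required: 4.197×10⁻⁴ × 3.571×10⁵ = 149.9 J.
Time: 149.9 J / 0.0813 W = 1800 s.

t ≈ 1800 s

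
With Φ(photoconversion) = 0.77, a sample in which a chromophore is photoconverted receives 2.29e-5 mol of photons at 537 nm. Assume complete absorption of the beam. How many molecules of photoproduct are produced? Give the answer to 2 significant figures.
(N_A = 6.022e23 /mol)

Product: Φ × n_abs = 0.77 × 2.29e-5 = 1.763e-5 mol.
As a count: 1.763e-5 × 6.022e23 = 1.1e19.

1.1e19 molecules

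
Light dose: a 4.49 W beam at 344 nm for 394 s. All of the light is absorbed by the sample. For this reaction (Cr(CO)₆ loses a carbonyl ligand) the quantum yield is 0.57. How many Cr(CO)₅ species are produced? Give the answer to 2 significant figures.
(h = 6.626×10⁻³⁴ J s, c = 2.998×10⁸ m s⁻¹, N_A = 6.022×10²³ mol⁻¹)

1.7×10²¹ species

Photon energy at 344 nm: hc/λ = (6.626×10⁻³⁴)(2.998×10⁸)/(344×10⁻⁹) = 5.775×10⁻¹⁹ J.
Energy delivered: (4.49 W)(394 s) = 1769 J.
Photons incident: 1769 / 5.775×10⁻¹⁹ = 3.063×10²¹, i.e. 3.063×10²¹/6.022×10²³ = 0.005086 mol.
Product: Φ × n_abs = 0.57 × 0.005086 = 0.002899 mol.
As a count: 0.002899 × 6.022×10²³ = 1.7×10²¹.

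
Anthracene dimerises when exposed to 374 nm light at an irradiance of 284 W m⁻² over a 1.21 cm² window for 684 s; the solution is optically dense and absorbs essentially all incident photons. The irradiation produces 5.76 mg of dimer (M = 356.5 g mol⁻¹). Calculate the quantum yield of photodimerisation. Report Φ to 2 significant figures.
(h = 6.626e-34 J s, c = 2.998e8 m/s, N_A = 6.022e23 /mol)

Φ = 0.22

Product: 5.76 mg / 356.5 g mol⁻¹ = 1.616e-5 mol.
Photon energy at 374 nm: hc/λ = (6.626e-34)(2.998e8)/(374e-9) = 5.311e-19 J.
Energy delivered: (284 W m⁻²)(1.21e-4 m²)(684 s) = 23.50 J.
Photons incident: 23.50 / 5.311e-19 = 4.425e19, i.e. 4.425e19/6.022e23 = 7.348e-5 mol.
Φ = 1.616e-5 mol / 7.348e-5 mol photons = 0.22.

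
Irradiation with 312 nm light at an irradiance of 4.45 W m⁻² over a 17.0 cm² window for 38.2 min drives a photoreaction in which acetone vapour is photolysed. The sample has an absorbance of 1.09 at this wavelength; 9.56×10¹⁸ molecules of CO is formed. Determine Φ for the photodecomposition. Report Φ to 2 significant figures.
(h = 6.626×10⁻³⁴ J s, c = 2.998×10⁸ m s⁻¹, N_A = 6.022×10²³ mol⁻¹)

Φ = 0.38

Product: 9.56×10¹⁸ / 6.022×10²³ = 1.588×10⁻⁵ mol.
Photon energy at 312 nm: hc/λ = (6.626×10⁻³⁴)(2.998×10⁸)/(312×10⁻⁹) = 6.367×10⁻¹⁹ J.
Energy delivered: (4.45 W m⁻²)(17.0×10⁻⁴ m²)(2292 s) = 17.34 J.
Photons incident: 17.34 / 6.367×10⁻¹⁹ = 2.723×10¹⁹, i.e. 2.723×10¹⁹/6.022×10²³ = 4.522×10⁻⁵ mol.
Fraction absorbed: 1 − 10^(−1.09) = 0.9187.
Photons absorbed: 0.9187 × 4.522×10⁻⁵ = 4.154×10⁻⁵ mol.
Φ = 1.588×10⁻⁵ mol / 4.154×10⁻⁵ mol photons = 0.38.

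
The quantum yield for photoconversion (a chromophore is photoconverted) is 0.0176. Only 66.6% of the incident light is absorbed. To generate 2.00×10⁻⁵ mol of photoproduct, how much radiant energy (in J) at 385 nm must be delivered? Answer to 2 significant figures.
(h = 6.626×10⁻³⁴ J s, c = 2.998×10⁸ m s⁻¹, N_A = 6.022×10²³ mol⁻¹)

530 J

Photons that must be absorbed: 2.00×10⁻⁵ / 0.0176 = 0.001136 mol.
Incident photons needed: 0.001136 / 0.666 = 0.001706 mol.
Photon energy: hc/λ = 5.160×10⁻¹⁹ J; per mole, 3.107×10⁵ J mol⁻¹.
Energy required: 0.001706 × 3.107×10⁵ = 530 J.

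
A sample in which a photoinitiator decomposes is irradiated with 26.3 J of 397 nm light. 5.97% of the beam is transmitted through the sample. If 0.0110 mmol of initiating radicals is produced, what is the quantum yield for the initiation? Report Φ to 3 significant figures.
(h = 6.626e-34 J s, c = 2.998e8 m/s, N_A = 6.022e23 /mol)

Product: 0.0110 mmol = 1.10e-5 mol.
Photon energy at 397 nm: hc/λ = (6.626e-34)(2.998e8)/(397e-9) = 5.004e-19 J.
Photons incident: 26.3 / 5.004e-19 = 5.256e19, i.e. 5.256e19/6.022e23 = 8.728e-5 mol.
Fraction absorbed: 1 − 5.97/100 = 0.9403.
Photons absorbed: 0.9403 × 8.728e-5 = 8.207e-5 mol.
Φ = 1.10e-5 mol / 8.207e-5 mol photons = 0.134.

Φ = 0.134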